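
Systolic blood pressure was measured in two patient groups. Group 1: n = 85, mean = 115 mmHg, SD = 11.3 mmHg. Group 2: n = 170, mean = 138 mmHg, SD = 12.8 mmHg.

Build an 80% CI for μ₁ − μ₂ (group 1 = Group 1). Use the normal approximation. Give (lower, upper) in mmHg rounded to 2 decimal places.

SE₁ = s₁/√n₁ = 11.3/√85 = 1.2257; SE₂ = 12.8/√170 = 0.9817.
Independent samples, unequal variances: SE_diff = √(SE₁² + SE₂²) = √(1.50234049 + 0.96373489) = 1.5704.
z* = 1.282, so margin of error = 1.282 × 1.5704 = 2.0133.
Difference in means = 115 − 138 = -23.0000.
-23.0000 ± 2.0133 → (-25.01, -20.99).

(-25.01, -20.99)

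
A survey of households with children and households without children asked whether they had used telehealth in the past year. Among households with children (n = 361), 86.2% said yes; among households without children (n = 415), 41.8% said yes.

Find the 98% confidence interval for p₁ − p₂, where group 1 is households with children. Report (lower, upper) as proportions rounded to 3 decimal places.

SE₁ = √(p̂₁(1−p̂₁)/n₁) = √(0.8620·0.1380/361) = 0.01815; SE₂ = √(0.4180·0.5820/415) = 0.02421.
Independent samples: SE of the difference = √(SE₁² + SE₂²) = √(0.0003294225 + 0.0005861241) = 0.03026.
z* for 98% confidence is 2.326, so the margin of error is 2.326 × 0.03026 = 0.07038.
Point estimate p̂₁ − p̂₂ = 0.8620 − 0.4180 = 0.4440.
0.4440 ± 0.07038 → (0.374, 0.514).

(0.374, 0.514)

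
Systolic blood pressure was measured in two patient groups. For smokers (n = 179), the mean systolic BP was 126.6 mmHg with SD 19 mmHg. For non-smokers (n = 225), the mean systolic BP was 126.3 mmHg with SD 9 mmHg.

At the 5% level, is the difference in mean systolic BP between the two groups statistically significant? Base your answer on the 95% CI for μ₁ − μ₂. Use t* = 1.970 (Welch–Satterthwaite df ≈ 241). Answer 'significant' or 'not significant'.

Standard errors of each mean: 19/√179 = 1.4201 and 9/√225 = 0.6000.
SE(x̄₁ − x̄₂) = √(1.4201² + 0.6000²) = 1.5416 for independent samples with unequal variances.
With t* = 1.970, the margin is 1.970 × 1.5416 = 3.0370.
x̄₁ − x̄₂ = 126.6 − 126.3 = 0.3000; the interval is 0.3000 ± 3.0370 = (-2.7370, 3.3370).
The interval (-2.7370, 3.3370) contains 0, so the difference is not significant.

not significant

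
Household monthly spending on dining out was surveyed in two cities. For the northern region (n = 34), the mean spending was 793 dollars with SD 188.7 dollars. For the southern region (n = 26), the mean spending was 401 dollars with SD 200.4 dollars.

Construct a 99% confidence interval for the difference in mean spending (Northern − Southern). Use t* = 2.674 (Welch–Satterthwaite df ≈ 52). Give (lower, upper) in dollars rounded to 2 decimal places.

(255.86, 528.14)

SE₁ = s₁/√n₁ = 188.7/√34 = 32.3618; SE₂ = 200.4/√26 = 39.3017.
Independent samples, unequal variances: SE_diff = √(SE₁² + SE₂²) = √(1047.28609924 + 1544.62362289) = 50.9108.
t* = 2.674, so margin of error = 2.674 × 50.9108 = 136.1355.
Difference in means = 793 − 401 = 392.0000.
392.0000 ± 136.1355 → (255.86, 528.14).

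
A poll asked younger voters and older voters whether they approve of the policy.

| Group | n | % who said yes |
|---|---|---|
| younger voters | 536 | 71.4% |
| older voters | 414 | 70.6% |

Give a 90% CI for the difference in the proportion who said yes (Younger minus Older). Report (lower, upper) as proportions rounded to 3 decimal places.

(-0.041, 0.057)

Each SE is √(p̂(1−p̂)/n): √(0.7140·0.2860/536) = 0.01952 and √(0.7060·0.2940/414) = 0.02239.
SE(p̂₁ − p̂₂) = √(SE₁² + SE₂²) = √(0.0003810304 + 0.0005013121) = 0.02970, since the two samples are independent.
At 90% confidence z* = 1.645; margin = 1.645 × 0.02970 = 0.04886.
The difference is 0.7140 − 0.7060 = 0.0080, so the interval is 0.0080 ± 0.04886 = (-0.041, 0.057).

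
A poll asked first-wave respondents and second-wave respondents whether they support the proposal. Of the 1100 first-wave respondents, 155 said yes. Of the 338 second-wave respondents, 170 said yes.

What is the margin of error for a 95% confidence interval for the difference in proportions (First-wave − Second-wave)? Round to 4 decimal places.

0.0571

First, p̂₁ = 155/1100 = 0.1409; p̂₂ = 170/338 = 0.5030.
The two standard errors are √(0.1409×0.8591/1100) = 0.01049 and √(0.5030×0.4970/338) = 0.02720.
Because the samples are independent, SE_diff = √(0.01049² + 0.02720²) = 0.02915.
Using z* = 1.960 for 95%, ME = 1.960 × 0.02915 = 0.05713.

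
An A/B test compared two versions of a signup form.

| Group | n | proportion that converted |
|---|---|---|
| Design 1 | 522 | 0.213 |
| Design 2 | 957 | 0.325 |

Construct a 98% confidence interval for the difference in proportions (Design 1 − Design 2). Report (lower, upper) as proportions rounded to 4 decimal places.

(-0.1666, -0.0574)

Each SE is √(p̂(1−p̂)/n): √(0.2130·0.7870/522) = 0.01792 and √(0.3250·0.6750/957) = 0.01514.
SE(p̂₁ − p̂₂) = √(SE₁² + SE₂²) = √(0.0003211264 + 0.0002292196) = 0.02346, since the two samples are independent.
At 98% confidence z* = 2.326; margin = 2.326 × 0.02346 = 0.05457.
The difference is 0.2130 − 0.3250 = -0.1120, so the interval is -0.1120 ± 0.05457 = (-0.1666, -0.0574).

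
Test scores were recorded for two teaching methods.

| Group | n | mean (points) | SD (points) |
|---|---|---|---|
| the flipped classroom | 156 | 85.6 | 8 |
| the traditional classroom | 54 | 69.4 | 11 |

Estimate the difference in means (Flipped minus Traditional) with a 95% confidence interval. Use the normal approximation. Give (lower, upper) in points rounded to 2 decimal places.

(13.01, 19.39)

Per-group SEs: s₁/√n₁ = 8/√156 = 0.6405, s₂/√n₂ = 11/√54 = 1.4969.
Unpooled SE of the difference: √(0.41024025 + 2.24070961) = 1.6282.
Margin of error = z* · SE = 1.960 × 1.6282 = 3.1913.
x̄₁ − x̄₂ = 85.6 − 69.4 = 16.2000.
CI: 16.2000 ± 3.1913 = (13.01, 19.39).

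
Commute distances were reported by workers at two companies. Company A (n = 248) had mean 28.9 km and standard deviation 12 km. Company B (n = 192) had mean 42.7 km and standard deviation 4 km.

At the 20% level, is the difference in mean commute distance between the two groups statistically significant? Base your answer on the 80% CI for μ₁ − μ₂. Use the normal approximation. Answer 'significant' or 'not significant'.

significant

Per-group SEs: s₁/√n₁ = 12/√248 = 0.7620, s₂/√n₂ = 4/√192 = 0.2887.
Unpooled SE of the difference: √(0.580644 + 0.08334769) = 0.8149.
Margin of error = z* · SE = 1.282 × 0.8149 = 1.0447.
x̄₁ − x̄₂ = 28.9 − 42.7 = -13.8000.
CI: -13.8000 ± 1.0447 = (-14.8447, -12.7553).
The interval (-14.8447, -12.7553) does not contain 0, so the difference is significant.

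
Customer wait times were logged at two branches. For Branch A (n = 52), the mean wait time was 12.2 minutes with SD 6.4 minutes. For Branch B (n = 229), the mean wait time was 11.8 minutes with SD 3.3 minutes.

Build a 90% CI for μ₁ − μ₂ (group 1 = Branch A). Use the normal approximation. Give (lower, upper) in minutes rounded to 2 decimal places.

(-1.10, 1.90)

Per-group SEs: s₁/√n₁ = 6.4/√52 = 0.8875, s₂/√n₂ = 3.3/√229 = 0.2181.
Unpooled SE of the difference: √(0.78765625 + 0.04756761) = 0.9139.
Margin of error = z* · SE = 1.645 × 0.9139 = 1.5034.
x̄₁ − x̄₂ = 12.2 − 11.8 = 0.4000.
CI: 0.4000 ± 1.5034 = (-1.10, 1.90).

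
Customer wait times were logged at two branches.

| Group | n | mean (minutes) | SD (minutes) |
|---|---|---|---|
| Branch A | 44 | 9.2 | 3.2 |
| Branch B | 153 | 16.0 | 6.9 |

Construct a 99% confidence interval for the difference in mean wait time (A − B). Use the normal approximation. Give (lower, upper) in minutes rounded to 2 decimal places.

SE₁ = s₁/√n₁ = 3.2/√44 = 0.4824; SE₂ = 6.9/√153 = 0.5578.
Independent samples, unequal variances: SE_diff = √(SE₁² + SE₂²) = √(0.23270976 + 0.31114084) = 0.7375.
z* = 2.576, so margin of error = 2.576 × 0.7375 = 1.8998.
Difference in means = 9.2 − 16.0 = -6.8000.
-6.8000 ± 1.8998 → (-8.70, -4.90).

(-8.70, -4.90)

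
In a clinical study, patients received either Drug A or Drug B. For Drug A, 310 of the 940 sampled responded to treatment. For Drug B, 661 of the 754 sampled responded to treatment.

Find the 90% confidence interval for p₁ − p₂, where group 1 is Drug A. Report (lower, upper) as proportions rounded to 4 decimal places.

First, p̂₁ = 310/940 = 0.3298; p̂₂ = 661/754 = 0.8767.
The two standard errors are √(0.3298×0.6702/940) = 0.01533 and √(0.8767×0.1233/754) = 0.01197.
Because the samples are independent, SE_diff = √(0.01533² + 0.01197²) = 0.01945.
Using z* = 1.645 for 90%, ME = 1.645 × 0.01945 = 0.03200.
p̂₁ − p̂₂ = -0.5469; interval -0.5469 ± 0.03200 gives (-0.5789, -0.5149).

(-0.5789, -0.5149)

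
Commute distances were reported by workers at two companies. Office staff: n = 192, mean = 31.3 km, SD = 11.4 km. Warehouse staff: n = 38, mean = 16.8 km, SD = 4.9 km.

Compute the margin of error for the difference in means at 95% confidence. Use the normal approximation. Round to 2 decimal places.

Per-group SEs: s₁/√n₁ = 11.4/√192 = 0.8227, s₂/√n₂ = 4.9/√38 = 0.7949.
Unpooled SE of the difference: √(0.67683529 + 0.63186601) = 1.1440.
Margin of error = z* · SE = 1.960 × 1.1440 = 2.2422.

2.24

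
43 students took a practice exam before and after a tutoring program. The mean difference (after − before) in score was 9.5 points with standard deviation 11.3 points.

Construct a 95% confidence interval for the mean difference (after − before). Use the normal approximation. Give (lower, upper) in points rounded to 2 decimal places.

(6.12, 12.88)

This is a matched-pairs design, so SE = s_d/√n = 11.3/√43 = 1.7232.
Margin = 1.960 × 1.7232 = 3.3775; the interval is 9.5 ± 3.3775 = (6.12, 12.88).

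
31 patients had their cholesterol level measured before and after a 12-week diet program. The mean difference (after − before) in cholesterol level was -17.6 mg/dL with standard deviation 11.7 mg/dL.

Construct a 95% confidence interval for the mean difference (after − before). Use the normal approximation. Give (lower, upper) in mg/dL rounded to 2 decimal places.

This is a matched-pairs design, so SE = s_d/√n = 11.7/√31 = 2.1014.
Margin = 1.960 × 2.1014 = 4.1187; the interval is -17.6 ± 4.1187 = (-21.72, -13.48).

(-21.72, -13.48)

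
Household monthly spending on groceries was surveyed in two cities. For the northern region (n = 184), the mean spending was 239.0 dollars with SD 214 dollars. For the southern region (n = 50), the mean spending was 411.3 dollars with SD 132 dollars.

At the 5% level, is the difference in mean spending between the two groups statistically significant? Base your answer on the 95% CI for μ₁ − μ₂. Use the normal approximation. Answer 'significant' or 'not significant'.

significant

Standard errors of each mean: 214/√184 = 15.7763 and 132/√50 = 18.6676.
SE(x̄₁ − x̄₂) = √(15.7763² + 18.6676²) = 24.4412 for independent samples with unequal variances.
With z* = 1.960, the margin is 1.960 × 24.4412 = 47.9048.
x̄₁ − x̄₂ = 239.0 − 411.3 = -172.3000; the interval is -172.3000 ± 47.9048 = (-220.2048, -124.3952).
The interval (-220.2048, -124.3952) does not contain 0, so the difference is significant.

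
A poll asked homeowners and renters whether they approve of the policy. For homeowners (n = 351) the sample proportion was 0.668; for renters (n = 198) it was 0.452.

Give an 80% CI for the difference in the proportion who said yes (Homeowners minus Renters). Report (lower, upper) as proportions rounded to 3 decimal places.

Each SE is √(p̂(1−p̂)/n): √(0.6680·0.3320/351) = 0.02514 and √(0.4520·0.5480/198) = 0.03537.
SE(p̂₁ − p̂₂) = √(SE₁² + SE₂²) = √(0.0006320196 + 0.0012510369) = 0.04339, since the two samples are independent.
At 80% confidence z* = 1.282; margin = 1.282 × 0.04339 = 0.05563.
The difference is 0.6680 − 0.4520 = 0.2160, so the interval is 0.2160 ± 0.05563 = (0.160, 0.272).

(0.160, 0.272)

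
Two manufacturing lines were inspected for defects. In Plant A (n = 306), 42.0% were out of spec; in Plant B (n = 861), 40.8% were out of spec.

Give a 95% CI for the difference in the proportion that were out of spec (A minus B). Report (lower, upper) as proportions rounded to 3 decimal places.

(-0.052, 0.076)

The two standard errors are √(0.4200×0.5800/306) = 0.02821 and √(0.4080×0.5920/861) = 0.01675.
Because the samples are independent, SE_diff = √(0.02821² + 0.01675²) = 0.03281.
Using z* = 1.960 for 95%, ME = 1.960 × 0.03281 = 0.06431.
p̂₁ − p̂₂ = 0.0120; interval 0.0120 ± 0.06431 gives (-0.052, 0.076).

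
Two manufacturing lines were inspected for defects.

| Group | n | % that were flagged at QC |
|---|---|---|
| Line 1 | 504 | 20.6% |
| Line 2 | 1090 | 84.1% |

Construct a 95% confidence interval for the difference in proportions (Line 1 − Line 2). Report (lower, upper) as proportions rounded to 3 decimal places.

Each SE is √(p̂(1−p̂)/n): √(0.2060·0.7940/504) = 0.01801 and √(0.8410·0.1590/1090) = 0.01108.
SE(p̂₁ − p̂₂) = √(SE₁² + SE₂²) = √(0.0003243601 + 0.0001227664) = 0.02115, since the two samples are independent.
At 95% confidence z* = 1.960; margin = 1.960 × 0.02115 = 0.04145.
The difference is 0.2060 − 0.8410 = -0.6350, so the interval is -0.6350 ± 0.04145 = (-0.676, -0.594).

(-0.676, -0.594)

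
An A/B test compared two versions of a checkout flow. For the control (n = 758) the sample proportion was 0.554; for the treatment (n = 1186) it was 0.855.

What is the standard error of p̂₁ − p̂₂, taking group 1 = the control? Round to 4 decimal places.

The two standard errors are √(0.5540×0.4460/758) = 0.01805 and √(0.8550×0.1450/1186) = 0.01022.
Because the samples are independent, SE_diff = √(0.01805² + 0.01022²) = 0.02074.

0.0207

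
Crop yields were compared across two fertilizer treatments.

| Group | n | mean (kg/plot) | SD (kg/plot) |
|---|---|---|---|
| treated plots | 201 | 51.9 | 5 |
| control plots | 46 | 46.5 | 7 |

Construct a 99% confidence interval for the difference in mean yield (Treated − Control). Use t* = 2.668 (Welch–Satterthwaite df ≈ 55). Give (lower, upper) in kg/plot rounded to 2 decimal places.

(2.49, 8.31)

Standard errors of each mean: 5/√201 = 0.3527 and 7/√46 = 1.0321.
SE(x̄₁ − x̄₂) = √(0.3527² + 1.0321²) = 1.0907 for independent samples with unequal variances.
With t* = 2.668, the margin is 2.668 × 1.0907 = 2.9100.
x̄₁ − x̄₂ = 51.9 − 46.5 = 5.4000; the interval is 5.4000 ± 2.9100 = (2.49, 8.31).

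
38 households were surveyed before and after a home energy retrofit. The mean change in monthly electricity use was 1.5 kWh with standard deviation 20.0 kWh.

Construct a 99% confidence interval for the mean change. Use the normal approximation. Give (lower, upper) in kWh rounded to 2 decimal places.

Paired design: SE = s_d/√n = 20.0/√38 = 3.2444.
z* = 2.576; margin of error = 2.576 × 3.2444 = 8.3576.
1.5 ± 8.3576 → (-6.86, 9.86).

(-6.86, 9.86)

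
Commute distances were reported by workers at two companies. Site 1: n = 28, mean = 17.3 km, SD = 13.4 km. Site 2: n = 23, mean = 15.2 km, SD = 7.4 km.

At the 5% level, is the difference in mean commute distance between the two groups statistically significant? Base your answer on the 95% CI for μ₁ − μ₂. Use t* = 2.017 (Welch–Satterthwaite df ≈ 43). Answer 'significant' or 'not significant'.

not significant

Standard errors of each mean: 13.4/√28 = 2.5324 and 7.4/√23 = 1.5430.
SE(x̄₁ − x̄₂) = √(2.5324² + 1.5430²) = 2.9655 for independent samples with unequal variances.
With t* = 2.017, the margin is 2.017 × 2.9655 = 5.9814.
x̄₁ − x̄₂ = 17.3 − 15.2 = 2.1000; the interval is 2.1000 ± 5.9814 = (-3.8814, 8.0814).
The interval (-3.8814, 8.0814) contains 0, so the difference is not significant.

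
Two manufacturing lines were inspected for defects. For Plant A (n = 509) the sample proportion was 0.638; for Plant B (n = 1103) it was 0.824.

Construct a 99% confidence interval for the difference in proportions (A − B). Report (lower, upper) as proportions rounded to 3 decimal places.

(-0.248, -0.124)

The two standard errors are √(0.6380×0.3620/509) = 0.02130 and √(0.8240×0.1760/1103) = 0.01147.
Because the samples are independent, SE_diff = √(0.02130² + 0.01147²) = 0.02419.
Using z* = 2.576 for 99%, ME = 2.576 × 0.02419 = 0.06231.
p̂₁ − p̂₂ = -0.1860; interval -0.1860 ± 0.06231 gives (-0.248, -0.124).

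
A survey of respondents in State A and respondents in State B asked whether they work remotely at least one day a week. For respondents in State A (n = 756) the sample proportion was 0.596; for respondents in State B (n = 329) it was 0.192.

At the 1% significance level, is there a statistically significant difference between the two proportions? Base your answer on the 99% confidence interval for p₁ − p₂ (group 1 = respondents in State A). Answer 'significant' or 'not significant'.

Each SE is √(p̂(1−p̂)/n): √(0.5960·0.4040/756) = 0.01785 and √(0.1920·0.8080/329) = 0.02171.
SE(p̂₁ − p̂₂) = √(SE₁² + SE₂²) = √(0.0003186225 + 0.0004713241) = 0.02811, since the two samples are independent.
At 99% confidence z* = 2.576; margin = 2.576 × 0.02811 = 0.07241.
The difference is 0.5960 − 0.1920 = 0.4040, so the interval is 0.4040 ± 0.07241 = (0.33159, 0.47641).
The interval (0.33159, 0.47641) does not contain 0, so the difference is significant.

significant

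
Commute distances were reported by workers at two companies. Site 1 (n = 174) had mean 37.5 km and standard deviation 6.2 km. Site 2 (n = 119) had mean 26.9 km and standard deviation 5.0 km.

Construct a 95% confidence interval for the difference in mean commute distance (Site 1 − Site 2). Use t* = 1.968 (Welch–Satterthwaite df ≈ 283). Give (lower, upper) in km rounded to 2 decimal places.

SE₁ = s₁/√n₁ = 6.2/√174 = 0.4700; SE₂ = 5.0/√119 = 0.4583.
Independent samples, unequal variances: SE_diff = √(SE₁² + SE₂²) = √(0.2209 + 0.21003889) = 0.6565.
t* = 1.968, so margin of error = 1.968 × 0.6565 = 1.2920.
Difference in means = 37.5 − 26.9 = 10.6000.
10.6000 ± 1.2920 → (9.31, 11.89).

(9.31, 11.89)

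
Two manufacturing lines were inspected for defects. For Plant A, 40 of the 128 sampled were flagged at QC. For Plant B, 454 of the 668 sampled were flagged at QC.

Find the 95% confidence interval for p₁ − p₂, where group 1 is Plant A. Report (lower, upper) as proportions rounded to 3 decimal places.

p̂₁ = 40/128 = 0.3125 and p̂₂ = 454/668 = 0.6796.
SE₁ = √(p̂₁(1−p̂₁)/n₁) = √(0.3125·0.6875/128) = 0.04097; SE₂ = √(0.6796·0.3204/668) = 0.01805.
Independent samples: SE of the difference = √(SE₁² + SE₂²) = √(0.0016785409 + 0.0003258025) = 0.04477.
z* for 95% confidence is 1.960, so the margin of error is 1.960 × 0.04477 = 0.08775.
Point estimate p̂₁ − p̂₂ = 0.3125 − 0.6796 = -0.3671.
-0.3671 ± 0.08775 → (-0.455, -0.279).

(-0.455, -0.279)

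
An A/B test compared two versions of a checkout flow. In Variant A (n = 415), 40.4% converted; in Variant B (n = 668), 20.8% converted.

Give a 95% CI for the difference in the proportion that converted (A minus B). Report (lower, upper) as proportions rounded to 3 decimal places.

(0.140, 0.252)

The two standard errors are √(0.4040×0.5960/415) = 0.02409 and √(0.2080×0.7920/668) = 0.01570.
Because the samples are independent, SE_diff = √(0.02409² + 0.01570²) = 0.02875.
Using z* = 1.960 for 95%, ME = 1.960 × 0.02875 = 0.05635.
p̂₁ − p̂₂ = 0.1960; interval 0.1960 ± 0.05635 gives (0.140, 0.252).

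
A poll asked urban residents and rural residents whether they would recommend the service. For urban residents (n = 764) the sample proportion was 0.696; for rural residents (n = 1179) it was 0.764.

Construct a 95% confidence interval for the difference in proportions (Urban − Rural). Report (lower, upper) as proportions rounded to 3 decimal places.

(-0.109, -0.027)

The two standard errors are √(0.6960×0.3040/764) = 0.01664 and √(0.7640×0.2360/1179) = 0.01237.
Because the samples are independent, SE_diff = √(0.01664² + 0.01237²) = 0.02073.
Using z* = 1.960 for 95%, ME = 1.960 × 0.02073 = 0.04063.
p̂₁ − p̂₂ = -0.0680; interval -0.0680 ± 0.04063 gives (-0.109, -0.027).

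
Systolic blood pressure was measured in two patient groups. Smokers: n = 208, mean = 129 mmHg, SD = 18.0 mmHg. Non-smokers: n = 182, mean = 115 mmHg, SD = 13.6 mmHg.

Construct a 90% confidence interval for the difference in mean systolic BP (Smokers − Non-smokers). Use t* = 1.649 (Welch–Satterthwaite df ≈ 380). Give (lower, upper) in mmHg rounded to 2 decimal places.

(11.35, 16.65)

SE₁ = s₁/√n₁ = 18.0/√208 = 1.2481; SE₂ = 13.6/√182 = 1.0081.
Independent samples, unequal variances: SE_diff = √(SE₁² + SE₂²) = √(1.55775361 + 1.01626561) = 1.6044.
t* = 1.649, so margin of error = 1.649 × 1.6044 = 2.6457.
Difference in means = 129 − 115 = 14.0000.
14.0000 ± 2.6457 → (11.35, 16.65).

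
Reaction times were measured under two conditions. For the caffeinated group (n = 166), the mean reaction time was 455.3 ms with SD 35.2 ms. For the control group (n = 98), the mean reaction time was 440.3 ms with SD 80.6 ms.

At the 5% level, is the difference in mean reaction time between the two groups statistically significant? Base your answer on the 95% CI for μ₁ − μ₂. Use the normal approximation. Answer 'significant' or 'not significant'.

SE₁ = s₁/√n₁ = 35.2/√166 = 2.7320; SE₂ = 80.6/√98 = 8.1418.
Independent samples, unequal variances: SE_diff = √(SE₁² + SE₂²) = √(7.463824 + 66.28890724) = 8.5879.
z* = 1.960, so margin of error = 1.960 × 8.5879 = 16.8323.
Difference in means = 455.3 − 440.3 = 15.0000.
15.0000 ± 16.8323 → (-1.8323, 31.8323).
The interval (-1.8323, 31.8323) contains 0, so the difference is not significant.

not significant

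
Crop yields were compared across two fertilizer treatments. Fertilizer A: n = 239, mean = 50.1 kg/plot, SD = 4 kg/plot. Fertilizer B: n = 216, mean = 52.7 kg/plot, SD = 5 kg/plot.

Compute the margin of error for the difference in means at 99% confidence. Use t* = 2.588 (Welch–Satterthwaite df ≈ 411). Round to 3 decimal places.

Standard errors of each mean: 4/√239 = 0.2587 and 5/√216 = 0.3402.
SE(x̄₁ − x̄₂) = √(0.2587² + 0.3402²) = 0.4274 for independent samples with unequal variances.
With t* = 2.588, the margin is 2.588 × 0.4274 = 1.1061.

1.106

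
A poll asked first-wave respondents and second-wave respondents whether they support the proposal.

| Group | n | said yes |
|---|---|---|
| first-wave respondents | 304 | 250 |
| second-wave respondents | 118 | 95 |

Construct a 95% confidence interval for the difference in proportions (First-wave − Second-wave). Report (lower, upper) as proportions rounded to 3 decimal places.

(-0.066, 0.101)

First, p̂₁ = 250/304 = 0.8224; p̂₂ = 95/118 = 0.8051.
The two standard errors are √(0.8224×0.1776/304) = 0.02192 and √(0.8051×0.1949/118) = 0.03647.
Because the samples are independent, SE_diff = √(0.02192² + 0.03647²) = 0.04255.
Using z* = 1.960 for 95%, ME = 1.960 × 0.04255 = 0.08340.
p̂₁ − p̂₂ = 0.0173; interval 0.0173 ± 0.08340 gives (-0.066, 0.101).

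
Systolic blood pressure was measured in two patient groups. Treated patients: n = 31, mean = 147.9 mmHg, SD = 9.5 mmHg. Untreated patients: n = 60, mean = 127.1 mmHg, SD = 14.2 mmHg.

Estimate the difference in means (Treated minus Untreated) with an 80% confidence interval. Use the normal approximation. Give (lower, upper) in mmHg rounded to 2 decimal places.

(17.59, 24.01)

Per-group SEs: s₁/√n₁ = 9.5/√31 = 1.7063, s₂/√n₂ = 14.2/√60 = 1.8332.
Unpooled SE of the difference: √(2.91145969 + 3.36062224) = 2.5044.
Margin of error = z* · SE = 1.282 × 2.5044 = 3.2106.
x̄₁ − x̄₂ = 147.9 − 127.1 = 20.8000.
CI: 20.8000 ± 3.2106 = (17.59, 24.01).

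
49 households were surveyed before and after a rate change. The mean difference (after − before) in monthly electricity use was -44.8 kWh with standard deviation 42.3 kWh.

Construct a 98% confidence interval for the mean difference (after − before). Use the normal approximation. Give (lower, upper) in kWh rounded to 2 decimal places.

(-58.86, -30.74)

This is a matched-pairs design, so SE = s_d/√n = 42.3/√49 = 6.0429.
Margin = 2.326 × 6.0429 = 14.0558; the interval is -44.8 ± 14.0558 = (-58.86, -30.74).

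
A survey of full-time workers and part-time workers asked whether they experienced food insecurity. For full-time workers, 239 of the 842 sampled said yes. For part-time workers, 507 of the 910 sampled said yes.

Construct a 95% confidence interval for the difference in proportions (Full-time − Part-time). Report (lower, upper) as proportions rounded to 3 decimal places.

Sample proportions: 239/842 = 0.2838, 507/910 = 0.5571.
Each SE is √(p̂(1−p̂)/n): √(0.2838·0.7162/842) = 0.01554 and √(0.5571·0.4429/910) = 0.01647.
SE(p̂₁ − p̂₂) = √(SE₁² + SE₂²) = √(0.0002414916 + 0.0002712609) = 0.02264, since the two samples are independent.
At 95% confidence z* = 1.960; margin = 1.960 × 0.02264 = 0.04437.
The difference is 0.2838 − 0.5571 = -0.2733, so the interval is -0.2733 ± 0.04437 = (-0.318, -0.229).

(-0.318, -0.229)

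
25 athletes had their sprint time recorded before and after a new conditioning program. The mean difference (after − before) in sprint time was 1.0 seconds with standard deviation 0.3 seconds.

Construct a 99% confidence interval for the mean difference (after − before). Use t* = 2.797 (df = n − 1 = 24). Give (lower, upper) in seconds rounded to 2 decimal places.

(0.83, 1.17)

Paired design: SE = s_d/√n = 0.3/√25 = 0.0600.
t* = 2.797; margin of error = 2.797 × 0.0600 = 0.1678.
1.0 ± 0.1678 → (0.83, 1.17).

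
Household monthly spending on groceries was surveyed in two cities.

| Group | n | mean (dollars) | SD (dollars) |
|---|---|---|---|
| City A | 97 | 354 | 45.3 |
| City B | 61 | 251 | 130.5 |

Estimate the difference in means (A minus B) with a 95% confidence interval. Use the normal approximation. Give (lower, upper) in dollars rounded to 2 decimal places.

(69.03, 136.97)

SE₁ = s₁/√n₁ = 45.3/√97 = 4.5995; SE₂ = 130.5/√61 = 16.7088.
Independent samples, unequal variances: SE_diff = √(SE₁² + SE₂²) = √(21.15540025 + 279.18399744) = 17.3303.
z* = 1.960, so margin of error = 1.960 × 17.3303 = 33.9674.
Difference in means = 354 − 251 = 103.0000.
103.0000 ± 33.9674 → (69.03, 136.97).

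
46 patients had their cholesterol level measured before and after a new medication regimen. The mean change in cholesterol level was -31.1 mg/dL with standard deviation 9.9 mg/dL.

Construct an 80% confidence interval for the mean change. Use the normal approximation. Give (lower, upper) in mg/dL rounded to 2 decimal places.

Paired design: SE = s_d/√n = 9.9/√46 = 1.4597.
z* = 1.282; margin of error = 1.282 × 1.4597 = 1.8713.
-31.1 ± 1.8713 → (-32.97, -29.23).

(-32.97, -29.23)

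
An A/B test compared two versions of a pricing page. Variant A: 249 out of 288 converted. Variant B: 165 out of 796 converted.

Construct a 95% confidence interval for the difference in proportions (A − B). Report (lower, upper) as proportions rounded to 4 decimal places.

p̂₁ = 249/288 = 0.8646 and p̂₂ = 165/796 = 0.2073.
SE₁ = √(p̂₁(1−p̂₁)/n₁) = √(0.8646·0.1354/288) = 0.02016; SE₂ = √(0.2073·0.7927/796) = 0.01437.
Independent samples: SE of the difference = √(SE₁² + SE₂²) = √(0.0004064256 + 0.0002064969) = 0.02476.
z* for 95% confidence is 1.960, so the margin of error is 1.960 × 0.02476 = 0.04853.
Point estimate p̂₁ − p̂₂ = 0.8646 − 0.2073 = 0.6573.
0.6573 ± 0.04853 → (0.6088, 0.7058).

(0.6088, 0.7058)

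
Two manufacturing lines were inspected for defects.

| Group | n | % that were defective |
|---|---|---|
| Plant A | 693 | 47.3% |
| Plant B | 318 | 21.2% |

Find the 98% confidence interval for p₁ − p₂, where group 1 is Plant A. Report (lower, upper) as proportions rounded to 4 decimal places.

(0.1918, 0.3302)

SE₁ = √(p̂₁(1−p̂₁)/n₁) = √(0.4730·0.5270/693) = 0.01897; SE₂ = √(0.2120·0.7880/318) = 0.02292.
Independent samples: SE of the difference = √(SE₁² + SE₂²) = √(0.0003598609 + 0.0005253264) = 0.02975.
z* for 98% confidence is 2.326, so the margin of error is 2.326 × 0.02975 = 0.06920.
Point estimate p̂₁ − p̂₂ = 0.4730 − 0.2120 = 0.2610.
0.2610 ± 0.06920 → (0.1918, 0.3302).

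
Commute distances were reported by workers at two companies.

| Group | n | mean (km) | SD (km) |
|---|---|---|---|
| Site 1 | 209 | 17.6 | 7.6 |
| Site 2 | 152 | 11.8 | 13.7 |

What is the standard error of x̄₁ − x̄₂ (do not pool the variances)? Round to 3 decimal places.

Per-group SEs: s₁/√n₁ = 7.6/√209 = 0.5257, s₂/√n₂ = 13.7/√152 = 1.1112.
Unpooled SE of the difference: √(0.27636049 + 1.23476544) = 1.2293.

1.229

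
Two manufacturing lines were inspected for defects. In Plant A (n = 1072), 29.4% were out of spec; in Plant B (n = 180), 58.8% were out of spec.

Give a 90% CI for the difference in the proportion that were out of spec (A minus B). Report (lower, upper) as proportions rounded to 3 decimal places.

The two standard errors are √(0.2940×0.7060/1072) = 0.01391 and √(0.5880×0.4120/180) = 0.03669.
Because the samples are independent, SE_diff = √(0.01391² + 0.03669²) = 0.03924.
Using z* = 1.645 for 90%, ME = 1.645 × 0.03924 = 0.06455.
p̂₁ − p̂₂ = -0.2940; interval -0.2940 ± 0.06455 gives (-0.359, -0.229).

(-0.359, -0.229)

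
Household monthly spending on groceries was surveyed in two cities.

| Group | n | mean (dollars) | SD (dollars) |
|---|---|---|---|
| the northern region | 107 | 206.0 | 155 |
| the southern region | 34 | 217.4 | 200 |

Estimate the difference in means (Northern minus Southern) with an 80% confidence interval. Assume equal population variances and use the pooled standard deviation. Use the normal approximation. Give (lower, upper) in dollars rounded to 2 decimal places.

(-53.49, 30.69)

s_p = √[((n₁−1)s₁² + (n₂−1)s₂²)/(n₁+n₂−2)] = √[(106·155² + 33·200²)/139] = 166.7862.
SE = 166.7862·√(1/107 + 1/34) = 32.8351.
With z* = 1.282, margin = 1.282 × 32.8351 = 42.0946.
x̄₁ − x̄₂ = 206.0 − 217.4 = -11.4000; interval -11.4000 ± 42.0946 = (-53.49, 30.69).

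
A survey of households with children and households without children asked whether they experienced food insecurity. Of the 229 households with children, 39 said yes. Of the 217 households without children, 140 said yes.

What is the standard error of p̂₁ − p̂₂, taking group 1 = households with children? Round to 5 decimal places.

Sample proportions: 39/229 = 0.1703, 140/217 = 0.6452.
Each SE is √(p̂(1−p̂)/n): √(0.1703·0.8297/229) = 0.02484 and √(0.6452·0.3548/217) = 0.03248.
SE(p̂₁ − p̂₂) = √(SE₁² + SE₂²) = √(0.0006170256 + 0.0010549504) = 0.04089, since the two samples are independent.

0.04089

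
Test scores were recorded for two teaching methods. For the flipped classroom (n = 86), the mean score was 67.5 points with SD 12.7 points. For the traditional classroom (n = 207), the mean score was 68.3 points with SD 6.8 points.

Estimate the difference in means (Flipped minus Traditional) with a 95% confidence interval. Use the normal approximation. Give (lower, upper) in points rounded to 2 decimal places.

Per-group SEs: s₁/√n₁ = 12.7/√86 = 1.3695, s₂/√n₂ = 6.8/√207 = 0.4726.
Unpooled SE of the difference: √(1.87553025 + 0.22335076) = 1.4488.
Margin of error = z* · SE = 1.960 × 1.4488 = 2.8396.
x̄₁ − x̄₂ = 67.5 − 68.3 = -0.8000.
CI: -0.8000 ± 2.8396 = (-3.64, 2.04).

(-3.64, 2.04)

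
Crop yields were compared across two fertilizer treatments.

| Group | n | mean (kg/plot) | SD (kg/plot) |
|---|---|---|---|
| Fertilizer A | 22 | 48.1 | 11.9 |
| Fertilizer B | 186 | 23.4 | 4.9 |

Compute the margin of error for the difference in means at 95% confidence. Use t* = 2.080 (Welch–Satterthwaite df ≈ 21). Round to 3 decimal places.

Standard errors of each mean: 11.9/√22 = 2.5371 and 4.9/√186 = 0.3593.
SE(x̄₁ − x̄₂) = √(2.5371² + 0.3593²) = 2.5624 for independent samples with unequal variances.
With t* = 2.080, the margin is 2.080 × 2.5624 = 5.3298.

5.330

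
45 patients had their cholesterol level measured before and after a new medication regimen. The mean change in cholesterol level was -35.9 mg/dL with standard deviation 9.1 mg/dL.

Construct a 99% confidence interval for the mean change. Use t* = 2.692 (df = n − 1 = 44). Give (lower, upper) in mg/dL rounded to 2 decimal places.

(-39.55, -32.25)

Paired design: SE = s_d/√n = 9.1/√45 = 1.3565.
t* = 2.692; margin of error = 2.692 × 1.3565 = 3.6517.
-35.9 ± 3.6517 → (-39.55, -32.25).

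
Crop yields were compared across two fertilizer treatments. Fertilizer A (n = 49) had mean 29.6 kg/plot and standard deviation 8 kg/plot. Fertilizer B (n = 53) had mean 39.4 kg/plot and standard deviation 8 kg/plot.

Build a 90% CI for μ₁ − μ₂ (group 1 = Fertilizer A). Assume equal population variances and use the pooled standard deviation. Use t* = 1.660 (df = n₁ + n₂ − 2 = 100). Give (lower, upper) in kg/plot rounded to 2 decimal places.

(-12.43, -7.17)

Pooled variance s_p² = [48·8² + 52·8²] / (49+53−2) = 64.0000, so s_p = 8.0000.
SE_diff = s_p·√(1/n₁ + 1/n₂) = 8.0000·√(1/49 + 1/53) = 1.5855.
t* = 1.660; margin = 1.660 × 1.5855 = 2.6319.
Difference = 29.6 − 39.4 = -9.8000.
-9.8000 ± 2.6319 → (-12.43, -7.17).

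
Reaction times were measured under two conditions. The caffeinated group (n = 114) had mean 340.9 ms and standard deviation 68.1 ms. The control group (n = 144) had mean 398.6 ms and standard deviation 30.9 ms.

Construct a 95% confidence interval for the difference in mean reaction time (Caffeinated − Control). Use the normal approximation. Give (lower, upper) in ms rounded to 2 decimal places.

Standard errors of each mean: 68.1/√114 = 6.3781 and 30.9/√144 = 2.5750.
SE(x̄₁ − x̄₂) = √(6.3781² + 2.5750²) = 6.8783 for independent samples with unequal variances.
With z* = 1.960, the margin is 1.960 × 6.8783 = 13.4815.
x̄₁ − x̄₂ = 340.9 − 398.6 = -57.7000; the interval is -57.7000 ± 13.4815 = (-71.18, -44.22).

(-71.18, -44.22)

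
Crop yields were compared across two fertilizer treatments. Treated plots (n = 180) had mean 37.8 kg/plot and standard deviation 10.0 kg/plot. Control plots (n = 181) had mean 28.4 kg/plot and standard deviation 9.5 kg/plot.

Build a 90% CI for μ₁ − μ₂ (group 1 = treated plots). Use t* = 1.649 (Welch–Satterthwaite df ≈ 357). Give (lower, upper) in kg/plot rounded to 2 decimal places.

SE₁ = s₁/√n₁ = 10.0/√180 = 0.7454; SE₂ = 9.5/√181 = 0.7061.
Independent samples, unequal variances: SE_diff = √(SE₁² + SE₂²) = √(0.55562116 + 0.49857721) = 1.0267.
t* = 1.649, so margin of error = 1.649 × 1.0267 = 1.6930.
Difference in means = 37.8 − 28.4 = 9.4000.
9.4000 ± 1.6930 → (7.71, 11.09).

(7.71, 11.09)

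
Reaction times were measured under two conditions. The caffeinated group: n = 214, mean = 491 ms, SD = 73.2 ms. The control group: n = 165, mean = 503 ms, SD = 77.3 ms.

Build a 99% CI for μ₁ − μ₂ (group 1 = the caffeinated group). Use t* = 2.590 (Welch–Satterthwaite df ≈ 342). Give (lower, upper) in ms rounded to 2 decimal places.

(-32.27, 8.27)

Standard errors of each mean: 73.2/√214 = 5.0038 and 77.3/√165 = 6.0178.
SE(x̄₁ − x̄₂) = √(5.0038² + 6.0178²) = 7.8264 for independent samples with unequal variances.
With t* = 2.590, the margin is 2.590 × 7.8264 = 20.2704.
x̄₁ − x̄₂ = 491 − 503 = -12.0000; the interval is -12.0000 ± 20.2704 = (-32.27, 8.27).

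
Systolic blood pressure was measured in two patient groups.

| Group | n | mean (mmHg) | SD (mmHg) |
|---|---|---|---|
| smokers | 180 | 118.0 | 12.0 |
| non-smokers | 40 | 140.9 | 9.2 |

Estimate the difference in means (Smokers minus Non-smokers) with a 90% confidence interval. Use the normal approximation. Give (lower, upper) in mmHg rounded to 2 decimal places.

(-25.71, -20.09)

Per-group SEs: s₁/√n₁ = 12.0/√180 = 0.8944, s₂/√n₂ = 9.2/√40 = 1.4546.
Unpooled SE of the difference: √(0.79995136 + 2.11586116) = 1.7076.
Margin of error = z* · SE = 1.645 × 1.7076 = 2.8090.
x̄₁ − x̄₂ = 118.0 − 140.9 = -22.9000.
CI: -22.9000 ± 2.8090 = (-25.71, -20.09).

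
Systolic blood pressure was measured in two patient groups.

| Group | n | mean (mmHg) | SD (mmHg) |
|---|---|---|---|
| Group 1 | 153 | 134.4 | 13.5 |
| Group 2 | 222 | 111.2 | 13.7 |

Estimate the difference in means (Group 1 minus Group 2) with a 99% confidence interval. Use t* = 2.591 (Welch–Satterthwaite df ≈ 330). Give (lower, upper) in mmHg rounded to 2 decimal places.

Standard errors of each mean: 13.5/√153 = 1.0914 and 13.7/√222 = 0.9195.
SE(x̄₁ − x̄₂) = √(1.0914² + 0.9195²) = 1.4271 for independent samples with unequal variances.
With t* = 2.591, the margin is 2.591 × 1.4271 = 3.6976.
x̄₁ − x̄₂ = 134.4 − 111.2 = 23.2000; the interval is 23.2000 ± 3.6976 = (19.50, 26.90).

(19.50, 26.90)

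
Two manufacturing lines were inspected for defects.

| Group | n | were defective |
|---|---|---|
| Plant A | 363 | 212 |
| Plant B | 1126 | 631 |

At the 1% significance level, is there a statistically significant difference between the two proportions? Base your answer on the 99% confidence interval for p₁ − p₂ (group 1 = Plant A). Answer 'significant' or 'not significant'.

not significant

p̂₁ = 212/363 = 0.5840 and p̂₂ = 631/1126 = 0.5604.
SE₁ = √(p̂₁(1−p̂₁)/n₁) = √(0.5840·0.4160/363) = 0.02587; SE₂ = √(0.5604·0.4396/1126) = 0.01479.
Independent samples: SE of the difference = √(SE₁² + SE₂²) = √(0.0006692569 + 0.0002187441) = 0.02980.
z* for 99% confidence is 2.576, so the margin of error is 2.576 × 0.02980 = 0.07676.
Point estimate p̂₁ − p̂₂ = 0.5840 − 0.5604 = 0.0236.
0.0236 ± 0.07676 → (-0.05316, 0.10036).
The interval (-0.05316, 0.10036) contains 0, so the difference is not significant.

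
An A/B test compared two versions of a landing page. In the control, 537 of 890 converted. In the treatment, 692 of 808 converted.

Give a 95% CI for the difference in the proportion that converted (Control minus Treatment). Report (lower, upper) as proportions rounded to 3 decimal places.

(-0.293, -0.213)

First, p̂₁ = 537/890 = 0.6034; p̂₂ = 692/808 = 0.8564.
The two standard errors are √(0.6034×0.3966/890) = 0.01640 and √(0.8564×0.1436/808) = 0.01234.
Because the samples are independent, SE_diff = √(0.01640² + 0.01234²) = 0.02052.
Using z* = 1.960 for 95%, ME = 1.960 × 0.02052 = 0.04022.
p̂₁ − p̂₂ = -0.2530; interval -0.2530 ± 0.04022 gives (-0.293, -0.213).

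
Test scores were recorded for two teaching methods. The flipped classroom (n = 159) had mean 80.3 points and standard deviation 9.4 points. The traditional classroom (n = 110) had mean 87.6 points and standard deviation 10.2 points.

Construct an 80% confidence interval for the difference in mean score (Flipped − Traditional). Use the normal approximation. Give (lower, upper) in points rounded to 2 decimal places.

Standard errors of each mean: 9.4/√159 = 0.7455 and 10.2/√110 = 0.9725.
SE(x̄₁ − x̄₂) = √(0.7455² + 0.9725²) = 1.2254 for independent samples with unequal variances.
With z* = 1.282, the margin is 1.282 × 1.2254 = 1.5710.
x̄₁ − x̄₂ = 80.3 − 87.6 = -7.3000; the interval is -7.3000 ± 1.5710 = (-8.87, -5.73).

(-8.87, -5.73)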